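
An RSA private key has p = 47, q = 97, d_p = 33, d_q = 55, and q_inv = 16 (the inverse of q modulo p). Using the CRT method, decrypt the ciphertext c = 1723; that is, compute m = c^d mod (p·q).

4100

m₁ = c^(d_p) mod p: c ≡ 31 (mod 47), and 31^33 mod 47 = 11.
m₂ = c^(d_q) mod q: c ≡ 74 (mod 97), and 74^55 mod 97 = 26.
h = q_inv·(m₁ − m₂) mod p = 16·(11 − 26) mod 47 = 42.
m = m₂ + h·q = 26 + 42·97 = 4100.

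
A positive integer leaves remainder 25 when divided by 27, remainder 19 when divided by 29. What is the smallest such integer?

Combine the congruences pairwise.
From x ≡ 25 (mod 27) write x = 25 + 27t. Substituting into x ≡ 19 (mod 29) gives 27t ≡ 23 (mod 29), and since 27⁻¹ ≡ 14 (mod 29), t ≡ 3. Hence x ≡ 25 + 27·3 = 106 (mod 783).

106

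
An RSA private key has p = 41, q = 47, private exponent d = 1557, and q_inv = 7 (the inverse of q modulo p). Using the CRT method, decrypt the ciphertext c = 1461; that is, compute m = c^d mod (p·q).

1170

d_p = d mod (p−1) = 1557 mod 40 = 37; d_q = d mod (q−1) = 39.
m₁ = c^(d_p) mod p: c ≡ 26 (mod 41), and 26^37 mod 41 = 22.
m₂ = c^(d_q) mod q: c ≡ 4 (mod 47), and 4^39 mod 47 = 42.
h = q_inv·(m₁ − m₂) mod p = 7·(22 − 42) mod 41 = 24.
m = m₂ + h·q = 42 + 24·47 = 1170.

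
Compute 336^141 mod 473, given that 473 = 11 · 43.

Mod 11: 336 ≡ 6; by Fermat, exponent reduces to 141 mod 10 = 1; 6^1 ≡ 6 (mod 11).
Mod 43: 336 ≡ 35; by Fermat, exponent reduces to 141 mod 42 = 15; 35^15 ≡ 35 (mod 43).
Combine by CRT: x ≡ 6 (mod 11), x ≡ 35 (mod 43) ⇒ x ≡ 336 (mod 473).

336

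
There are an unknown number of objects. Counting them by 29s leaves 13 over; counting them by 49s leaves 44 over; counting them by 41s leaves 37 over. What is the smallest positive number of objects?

43948

The moduli are pairwise coprime; M = 29·49·41 = 58261.
M/29 = 2009; 2009 ≡ 8 (mod 29); 8·11 ≡ 1, so inverse 11.
M/49 = 1189; 1189 ≡ 13 (mod 49); 13·34 ≡ 1, so inverse 34.
M/41 = 1421; 1421 ≡ 27 (mod 41); 27·38 ≡ 1, so inverse 38.
N ≡ 13·2009·11 + 44·1189·34 + 37·1421·38 = 4063957.
4063957 mod 58261 = 43948.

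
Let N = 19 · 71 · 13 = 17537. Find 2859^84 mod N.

Mod 19: 2859 ≡ 9; by Fermat, exponent reduces to 84 mod 18 = 12; 9^12 ≡ 7 (mod 19).
Mod 71: 2859 ≡ 19; by Fermat, exponent reduces to 84 mod 70 = 14; 19^14 ≡ 54 (mod 71).
Mod 13: 2859 ≡ 12; since 12 | 84, by Fermat 12^84 ≡ 1 (mod 13).
Combine by CRT: x ≡ 7 (mod 19), x ≡ 54 (mod 71), x ≡ 1 (mod 13) ⇒ x ≡ 6657 (mod 17537).

6657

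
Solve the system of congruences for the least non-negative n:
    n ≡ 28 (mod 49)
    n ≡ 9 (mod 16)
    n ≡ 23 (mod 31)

From n ≡ 28 (mod 49) write n = 28 + 49t. Substituting into n ≡ 9 (mod 16) gives 49t ≡ 13 (mod 16), and since 1⁻¹ ≡ 1 (mod 16), t ≡ 13. Hence n ≡ 28 + 49·13 = 665 (mod 784).
From n ≡ 665 (mod 784) write n = 665 + 784t. Substituting into n ≡ 23 (mod 31) gives 784t ≡ 9 (mod 31), and since 9⁻¹ ≡ 7 (mod 31), t ≡ 1. Hence n ≡ 665 + 784·1 = 1449 (mod 24304).

1449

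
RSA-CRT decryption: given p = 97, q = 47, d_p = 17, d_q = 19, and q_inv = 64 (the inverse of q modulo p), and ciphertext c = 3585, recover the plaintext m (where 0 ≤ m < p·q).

m₁ = c^(d_p) mod p: c ≡ 93 (mod 97), and 93^17 mod 97 = 54.
m₂ = c^(d_q) mod q: c ≡ 13 (mod 47), and 13^19 mod 47 = 22.
h = q_inv·(m₁ − m₂) mod p = 64·(54 − 22) mod 97 = 11.
m = m₂ + h·q = 22 + 11·47 = 539.

539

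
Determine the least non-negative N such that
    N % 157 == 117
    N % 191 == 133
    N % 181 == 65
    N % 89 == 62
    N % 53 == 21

The moduli are pairwise coprime; M = 157·191·181·89·53 = 25602210899.
M/157 = 163071407; 163071407 ≡ 60 (mod 157); 60·123 ≡ 1, so inverse 123.
M/191 = 134042989; 134042989 ≡ 144 (mod 191); 144·65 ≡ 1, so inverse 65.
M/181 = 141448679; 141448679 ≡ 75 (mod 181); 75·70 ≡ 1, so inverse 70.
M/89 = 287665291; 287665291 ≡ 25 (mod 89); 25·57 ≡ 1, so inverse 57.
M/53 = 483060583; 483060583 ≡ 33 (mod 53); 33·45 ≡ 1, so inverse 45.
N ≡ 117·163071407·123 + 133·134042989·65 + 65·141448679·70 + 62·287665291·57 + 21·483060583·45 = 5622255136821.
5622255136821 mod 25602210899 = 15370949940.

15370949940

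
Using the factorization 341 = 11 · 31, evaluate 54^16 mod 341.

Mod 11: 54 ≡ 10; by Fermat, exponent reduces to 16 mod 10 = 6; 10^6 ≡ 1 (mod 11).
Mod 31: 54 ≡ 23; 23^16 ≡ 8 (mod 31).
Combine by CRT: x ≡ 1 (mod 11), x ≡ 8 (mod 31) ⇒ x ≡ 287 (mod 341).

287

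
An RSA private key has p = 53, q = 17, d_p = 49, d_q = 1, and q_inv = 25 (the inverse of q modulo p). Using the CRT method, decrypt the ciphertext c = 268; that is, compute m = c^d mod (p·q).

m₁ = c^(d_p) mod p: c ≡ 3 (mod 53), and 3^49 mod 53 = 2.
m₂ = c^(d_q) mod q: c ≡ 13 (mod 17), and 13^1 mod 17 = 13.
h = q_inv·(m₁ − m₂) mod p = 25·(2 − 13) mod 53 = 43.
m = m₂ + h·q = 13 + 43·17 = 744.

744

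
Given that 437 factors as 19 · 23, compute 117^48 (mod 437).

Mod 19: 117 ≡ 3; by Fermat, exponent reduces to 48 mod 18 = 12; 3^12 ≡ 11 (mod 19).
Mod 23: 117 ≡ 2; by Fermat, exponent reduces to 48 mod 22 = 4; 2^4 ≡ 16 (mod 23).
Combine by CRT: x ≡ 11 (mod 19), x ≡ 16 (mod 23) ⇒ x ≡ 315 (mod 437).

315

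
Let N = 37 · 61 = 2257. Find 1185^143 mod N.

Mod 37: 1185 ≡ 1; by Fermat, exponent reduces to 143 mod 36 = 35; 1^35 ≡ 1 (mod 37).
Mod 61: 1185 ≡ 26; by Fermat, exponent reduces to 143 mod 60 = 23; 26^23 ≡ 43 (mod 61).
Combine by CRT: x ≡ 1 (mod 37), x ≡ 43 (mod 61) ⇒ x ≡ 1629 (mod 2257).

1629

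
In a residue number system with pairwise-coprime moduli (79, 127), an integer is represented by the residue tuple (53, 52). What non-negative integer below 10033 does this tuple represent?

3608

From x ≡ 53 (mod 79) write x = 53 + 79t. Substituting into x ≡ 52 (mod 127) gives 79t ≡ 126 (mod 127), and since 79⁻¹ ≡ 82 (mod 127), t ≡ 45. Hence x ≡ 53 + 79·45 = 3608 (mod 10033).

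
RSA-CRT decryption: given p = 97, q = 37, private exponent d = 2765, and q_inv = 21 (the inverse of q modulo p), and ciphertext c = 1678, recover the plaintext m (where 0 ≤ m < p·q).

d_p = d mod (p−1) = 2765 mod 96 = 77; d_q = d mod (q−1) = 29.
m₁ = c^(d_p) mod p: c ≡ 29 (mod 97), and 29^77 mod 97 = 80.
m₂ = c^(d_q) mod q: c ≡ 13 (mod 37), and 13^29 mod 37 = 22.
h = q_inv·(m₁ − m₂) mod p = 21·(80 − 22) mod 97 = 54.
m = m₂ + h·q = 22 + 54·37 = 2020.

2020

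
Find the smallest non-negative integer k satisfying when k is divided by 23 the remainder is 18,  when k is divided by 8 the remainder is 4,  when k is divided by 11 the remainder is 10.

340

From k ≡ 18 (mod 23) write k = 18 + 23t. Substituting into k ≡ 4 (mod 8) gives 23t ≡ 2 (mod 8), and since 7⁻¹ ≡ 7 (mod 8), t ≡ 6. Hence k ≡ 18 + 23·6 = 156 (mod 184).
From k ≡ 156 (mod 184) write k = 156 + 184t. Substituting into k ≡ 10 (mod 11) gives 184t ≡ 8 (mod 11), and since 8⁻¹ ≡ 7 (mod 11), t ≡ 1. Hence k ≡ 156 + 184·1 = 340 (mod 2024).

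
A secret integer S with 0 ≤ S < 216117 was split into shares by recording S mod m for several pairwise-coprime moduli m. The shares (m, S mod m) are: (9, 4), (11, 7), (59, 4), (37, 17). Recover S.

The moduli are pairwise coprime; N = 9·11·59·37 = 216117.
N/9 = 24013; 24013 ≡ 1 (mod 9), inverse 1.
N/11 = 19647; 19647 ≡ 1 (mod 11), inverse 1.
N/59 = 3663; 3663 ≡ 5 (mod 59); 5·12 ≡ 1, so inverse 12.
N/37 = 5841; 5841 ≡ 32 (mod 37); 32·22 ≡ 1, so inverse 22.
S ≡ 4·24013·1 + 7·19647·1 + 4·3663·12 + 17·5841·22 = 2593939.
2593939 mod 216117 = 535.

535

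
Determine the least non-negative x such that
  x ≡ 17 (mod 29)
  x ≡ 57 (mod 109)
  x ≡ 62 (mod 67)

From x ≡ 17 (mod 29) write x = 17 + 29t. Substituting into x ≡ 57 (mod 109) gives 29t ≡ 40 (mod 109), and since 29⁻¹ ≡ 94 (mod 109), t ≡ 54. Hence x ≡ 17 + 29·54 = 1583 (mod 3161).
From x ≡ 1583 (mod 3161) write x = 1583 + 3161t. Substituting into x ≡ 62 (mod 67) gives 3161t ≡ 20 (mod 67), and since 12⁻¹ ≡ 28 (mod 67), t ≡ 24. Hence x ≡ 1583 + 3161·24 = 77447 (mod 211787).

77447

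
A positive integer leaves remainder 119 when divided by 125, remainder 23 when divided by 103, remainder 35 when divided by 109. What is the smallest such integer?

1133744

The moduli are pairwise coprime; N = 125·103·109 = 1403375.
N/125 = 11227; 11227 ≡ 102 (mod 125); 102·38 ≡ 1, so inverse 38.
N/103 = 13625; 13625 ≡ 29 (mod 103); 29·32 ≡ 1, so inverse 32.
N/109 = 12875; 12875 ≡ 13 (mod 109); 13·42 ≡ 1, so inverse 42.
k ≡ 119·11227·38 + 23·13625·32 + 35·12875·42 = 79722744.
79722744 mod 1403375 = 1133744.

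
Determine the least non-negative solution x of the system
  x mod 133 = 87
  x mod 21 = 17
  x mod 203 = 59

gcd(133, 21) = 7 and 7 | (17 − 87), so the pair is consistent; merging gives x ≡ 353 (mod 399), where 399 = lcm(133, 21).
gcd(399, 203) = 7 and 7 | (59 − 353), so the pair is consistent; merging gives x ≡ 5540 (mod 11571), where 11571 = lcm(399, 203).
The solution is unique modulo lcm(133, 21, 203) = 11571.

5540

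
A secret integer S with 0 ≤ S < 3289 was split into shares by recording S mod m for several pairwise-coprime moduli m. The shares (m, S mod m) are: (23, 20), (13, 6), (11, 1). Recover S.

2619

Combine the congruences pairwise.
From S ≡ 20 (mod 23) write S = 20 + 23t. Substituting into S ≡ 6 (mod 13) gives 23t ≡ 12 (mod 13), and since 10⁻¹ ≡ 4 (mod 13), t ≡ 9. Hence S ≡ 20 + 23·9 = 227 (mod 299).
From S ≡ 227 (mod 299) write S = 227 + 299t. Substituting into S ≡ 1 (mod 11) gives 299t ≡ 5 (mod 11), and since 2⁻¹ ≡ 6 (mod 11), t ≡ 8. Hence S ≡ 227 + 299·8 = 2619 (mod 3289).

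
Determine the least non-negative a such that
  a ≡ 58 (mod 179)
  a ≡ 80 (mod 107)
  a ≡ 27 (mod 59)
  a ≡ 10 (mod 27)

The moduli are pairwise coprime; N = 179·107·59·27 = 30510729.
N/179 = 170451; 170451 ≡ 43 (mod 179); 43·25 ≡ 1, so inverse 25.
N/107 = 285147; 285147 ≡ 99 (mod 107); 99·40 ≡ 1, so inverse 40.
N/59 = 517131; 517131 ≡ 55 (mod 59); 55·44 ≡ 1, so inverse 44.
N/27 = 1130027; 1130027 ≡ 23 (mod 27); 23·20 ≡ 1, so inverse 20.
a ≡ 58·170451·25 + 80·285147·40 + 27·517131·44 + 10·1130027·20 = 1999981378.
1999981378 mod 30510729 = 16783993.

16783993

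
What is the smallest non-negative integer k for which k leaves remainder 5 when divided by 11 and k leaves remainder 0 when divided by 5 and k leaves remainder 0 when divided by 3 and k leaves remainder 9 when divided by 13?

555

The moduli are pairwise coprime; N = 11·5·3·13 = 2145.
N/11 = 195; 195 ≡ 8 (mod 11); 8·7 ≡ 1, so inverse 7.
N/5 = 429; 429 ≡ 4 (mod 5); 4·4 ≡ 1, so inverse 4.
N/3 = 715; 715 ≡ 1 (mod 3), inverse 1.
N/13 = 165; 165 ≡ 9 (mod 13); 9·3 ≡ 1, so inverse 3.
k ≡ 5·195·7 + 0·429·4 + 0·715·1 + 9·165·3 = 11280.
11280 mod 2145 = 555.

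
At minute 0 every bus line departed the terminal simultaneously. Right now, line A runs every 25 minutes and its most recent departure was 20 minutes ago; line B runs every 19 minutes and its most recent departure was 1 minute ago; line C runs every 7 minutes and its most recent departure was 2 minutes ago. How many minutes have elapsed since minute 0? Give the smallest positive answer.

1920

The moduli are pairwise coprime; N = 25·19·7 = 3325.
N/25 = 133; 133 ≡ 8 (mod 25); 8·22 ≡ 1, so inverse 22.
N/19 = 175; 175 ≡ 4 (mod 19); 4·5 ≡ 1, so inverse 5.
N/7 = 475; 475 ≡ 6 (mod 7); 6·6 ≡ 1, so inverse 6.
t ≡ 20·133·22 + 1·175·5 + 2·475·6 = 65095.
65095 mod 3325 = 1920.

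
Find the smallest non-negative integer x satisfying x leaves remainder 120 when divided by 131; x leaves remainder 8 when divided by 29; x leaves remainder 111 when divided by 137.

278495

Combine the congruences pairwise.
From x ≡ 120 (mod 131) write x = 120 + 131t. Substituting into x ≡ 8 (mod 29) gives 131t ≡ 4 (mod 29), and since 15⁻¹ ≡ 2 (mod 29), t ≡ 8. Hence x ≡ 120 + 131·8 = 1168 (mod 3799).
From x ≡ 1168 (mod 3799) write x = 1168 + 3799t. Substituting into x ≡ 111 (mod 137) gives 3799t ≡ 39 (mod 137), and since 100⁻¹ ≡ 37 (mod 137), t ≡ 73. Hence x ≡ 1168 + 3799·73 = 278495 (mod 520463).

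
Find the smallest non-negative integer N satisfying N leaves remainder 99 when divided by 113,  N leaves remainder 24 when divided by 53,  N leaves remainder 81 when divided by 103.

The moduli are pairwise coprime; M = 113·53·103 = 616867.
M/113 = 5459; 5459 ≡ 35 (mod 113); 35·42 ≡ 1, so inverse 42.
M/53 = 11639; 11639 ≡ 32 (mod 53); 32·5 ≡ 1, so inverse 5.
M/103 = 5989; 5989 ≡ 15 (mod 103); 15·55 ≡ 1, so inverse 55.
N ≡ 99·5459·42 + 24·11639·5 + 81·5989·55 = 50776197.
50776197 mod 616867 = 193103.

193103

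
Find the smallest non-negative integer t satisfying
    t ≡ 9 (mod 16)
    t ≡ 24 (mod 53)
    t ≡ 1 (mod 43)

2409

Combine the congruences pairwise.
From t ≡ 9 (mod 16) write t = 9 + 16s. Substituting into t ≡ 24 (mod 53) gives 16s ≡ 15 (mod 53), and since 16⁻¹ ≡ 10 (mod 53), s ≡ 44. Hence t ≡ 9 + 16·44 = 713 (mod 848).
From t ≡ 713 (mod 848) write t = 713 + 848s. Substituting into t ≡ 1 (mod 43) gives 848s ≡ 19 (mod 43), and since 31⁻¹ ≡ 25 (mod 43), s ≡ 2. Hence t ≡ 713 + 848·2 = 2409 (mod 36464).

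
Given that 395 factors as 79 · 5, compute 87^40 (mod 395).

Mod 79: 87 ≡ 8; 8^40 ≡ 8 (mod 79).
Mod 5: 87 ≡ 2; since 4 | 40, by Fermat 2^40 ≡ 1 (mod 5).
Combine by CRT: x ≡ 8 (mod 79), x ≡ 1 (mod 5) ⇒ x ≡ 166 (mod 395).

166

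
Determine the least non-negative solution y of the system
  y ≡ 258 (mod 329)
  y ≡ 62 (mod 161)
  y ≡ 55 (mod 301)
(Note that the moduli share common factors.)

Combine the congruences pairwise.
gcd(329, 161) = 7 and 7 | (62 − 258), so the pair is consistent; merging gives y ≡ 6180 (mod 7567), where 7567 = lcm(329, 161).
gcd(7567, 301) = 7 and 7 | (55 − 6180), so the pair is consistent; merging gives y ≡ 149953 (mod 325381), where 325381 = lcm(7567, 301).
The solution is unique modulo lcm(329, 161, 301) = 325381.

149953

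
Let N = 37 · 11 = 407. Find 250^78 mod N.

269

Mod 37: 250 ≡ 28; by Fermat, exponent reduces to 78 mod 36 = 6; 28^6 ≡ 10 (mod 37).
Mod 11: 250 ≡ 8; by Fermat, exponent reduces to 78 mod 10 = 8; 8^8 ≡ 5 (mod 11).
Combine by CRT: x ≡ 10 (mod 37), x ≡ 5 (mod 11) ⇒ x ≡ 269 (mod 407).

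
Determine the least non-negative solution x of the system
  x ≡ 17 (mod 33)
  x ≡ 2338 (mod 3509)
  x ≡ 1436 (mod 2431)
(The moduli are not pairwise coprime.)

2072648

Combine the congruences pairwise.
gcd(33, 3509) = 11 and 11 | (2338 − 17), so the pair is consistent; merging gives x ≡ 9356 (mod 10527), where 10527 = lcm(33, 3509).
gcd(10527, 2431) = 11 and 11 | (1436 − 9356), so the pair is consistent; merging gives x ≡ 2072648 (mod 2326467), where 2326467 = lcm(10527, 2431).
The solution is unique modulo lcm(33, 3509, 2431) = 2326467.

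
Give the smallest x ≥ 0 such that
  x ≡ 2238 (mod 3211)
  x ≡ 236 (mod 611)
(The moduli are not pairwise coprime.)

Combine the congruences pairwise.
gcd(3211, 611) = 13 and 13 | (236 − 2238), so the pair is consistent; merging gives x ≡ 137100 (mod 150917), where 150917 = lcm(3211, 611).
The solution is unique modulo lcm(3211, 611) = 150917.

137100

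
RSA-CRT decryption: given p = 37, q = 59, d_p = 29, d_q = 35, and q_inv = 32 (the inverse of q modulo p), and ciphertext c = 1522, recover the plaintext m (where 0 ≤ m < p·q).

m₁ = c^(d_p) mod p: c ≡ 5 (mod 37), and 5^29 mod 37 = 35.
m₂ = c^(d_q) mod q: c ≡ 47 (mod 59), and 47^35 mod 59 = 6.
h = q_inv·(m₁ − m₂) mod p = 32·(35 − 6) mod 37 = 3.
m = m₂ + h·q = 6 + 3·59 = 183.

183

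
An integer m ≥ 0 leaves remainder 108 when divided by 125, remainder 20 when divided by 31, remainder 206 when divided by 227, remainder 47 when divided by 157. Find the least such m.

The moduli are pairwise coprime; N = 125·31·227·157 = 138101125.
N/125 = 1104809; 1104809 ≡ 59 (mod 125); 59·89 ≡ 1, so inverse 89.
N/31 = 4454875; 4454875 ≡ 20 (mod 31); 20·14 ≡ 1, so inverse 14.
N/227 = 608375; 608375 ≡ 15 (mod 227); 15·106 ≡ 1, so inverse 106.
N/157 = 879625; 879625 ≡ 111 (mod 157); 111·58 ≡ 1, so inverse 58.
m ≡ 108·1104809·89 + 20·4454875·14 + 206·608375·106 + 47·879625·58 = 27549123358.
27549123358 mod 138101125 = 66999483.

66999483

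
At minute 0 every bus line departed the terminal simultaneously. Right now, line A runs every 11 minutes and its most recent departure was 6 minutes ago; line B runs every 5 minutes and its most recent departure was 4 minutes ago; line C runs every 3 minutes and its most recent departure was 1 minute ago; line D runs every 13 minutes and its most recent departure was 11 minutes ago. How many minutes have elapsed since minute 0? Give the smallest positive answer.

1909

The moduli are pairwise coprime; N = 11·5·3·13 = 2145.
N/11 = 195; 195 ≡ 8 (mod 11); 8·7 ≡ 1, so inverse 7.
N/5 = 429; 429 ≡ 4 (mod 5); 4·4 ≡ 1, so inverse 4.
N/3 = 715; 715 ≡ 1 (mod 3), inverse 1.
N/13 = 165; 165 ≡ 9 (mod 13); 9·3 ≡ 1, so inverse 3.
t ≡ 6·195·7 + 4·429·4 + 1·715·1 + 11·165·3 = 21214.
21214 mod 2145 = 1909.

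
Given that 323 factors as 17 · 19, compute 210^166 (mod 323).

Mod 17: 210 ≡ 6; by Fermat, exponent reduces to 166 mod 16 = 6; 6^6 ≡ 8 (mod 17).
Mod 19: 210 ≡ 1; by Fermat, exponent reduces to 166 mod 18 = 4; 1^4 ≡ 1 (mod 19).
Combine by CRT: x ≡ 8 (mod 17), x ≡ 1 (mod 19) ⇒ x ≡ 229 (mod 323).

229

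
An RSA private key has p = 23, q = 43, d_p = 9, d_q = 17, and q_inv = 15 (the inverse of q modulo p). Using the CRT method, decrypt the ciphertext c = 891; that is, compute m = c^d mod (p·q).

m₁ = c^(d_p) mod p: c ≡ 17 (mod 23), and 17^9 mod 23 = 7.
m₂ = c^(d_q) mod q: c ≡ 31 (mod 43), and 31^17 mod 43 = 13.
h = q_inv·(m₁ − m₂) mod p = 15·(7 − 13) mod 23 = 2.
m = m₂ + h·q = 13 + 2·43 = 99.

99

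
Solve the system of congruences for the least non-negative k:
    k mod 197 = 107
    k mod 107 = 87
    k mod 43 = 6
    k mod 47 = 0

12242278

The moduli are pairwise coprime; N = 197·107·43·47 = 42600659.
N/197 = 216247; 216247 ≡ 138 (mod 197); 138·10 ≡ 1, so inverse 10.
N/107 = 398137; 398137 ≡ 97 (mod 107); 97·32 ≡ 1, so inverse 32.
N/43 = 990713; 990713 ≡ 36 (mod 43); 36·6 ≡ 1, so inverse 6.
N/47 = 906397; 906397 ≡ 2 (mod 47); 2·24 ≡ 1, so inverse 24.
k ≡ 107·216247·10 + 87·398137·32 + 6·990713·6 + 0·906397·24 = 1375463366.
1375463366 mod 42600659 = 12242278.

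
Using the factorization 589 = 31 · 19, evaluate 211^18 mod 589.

1

Mod 31: 211 ≡ 25; 25^18 ≡ 1 (mod 31).
Mod 19: 211 ≡ 2; since 18 | 18, by Fermat 2^18 ≡ 1 (mod 19).
Combine by CRT: x ≡ 1 (mod 31), x ≡ 1 (mod 19) ⇒ x ≡ 1 (mod 589).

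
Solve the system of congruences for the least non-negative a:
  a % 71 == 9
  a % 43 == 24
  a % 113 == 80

216701

The moduli are pairwise coprime; N = 71·43·113 = 344989.
N/71 = 4859; 4859 ≡ 31 (mod 71); 31·55 ≡ 1, so inverse 55.
N/43 = 8023; 8023 ≡ 25 (mod 43); 25·31 ≡ 1, so inverse 31.
N/113 = 3053; 3053 ≡ 2 (mod 113); 2·57 ≡ 1, so inverse 57.
a ≡ 9·4859·55 + 24·8023·31 + 80·3053·57 = 22295997.
22295997 mod 344989 = 216701.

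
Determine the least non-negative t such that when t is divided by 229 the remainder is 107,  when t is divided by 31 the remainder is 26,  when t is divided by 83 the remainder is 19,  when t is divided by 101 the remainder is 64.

The moduli are pairwise coprime; N = 229·31·83·101 = 59510917.
N/229 = 259873; 259873 ≡ 187 (mod 229); 187·169 ≡ 1, so inverse 169.
N/31 = 1919707; 1919707 ≡ 1 (mod 31), inverse 1.
N/83 = 716999; 716999 ≡ 45 (mod 83); 45·24 ≡ 1, so inverse 24.
N/101 = 589217; 589217 ≡ 84 (mod 101); 84·95 ≡ 1, so inverse 95.
t ≡ 107·259873·169 + 26·1919707·1 + 19·716999·24 + 64·589217·95 = 8658586745.
8658586745 mod 59510917 = 29503780.

29503780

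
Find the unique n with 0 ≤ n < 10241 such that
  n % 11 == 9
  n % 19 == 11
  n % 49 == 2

3089

From n ≡ 9 (mod 11) write n = 9 + 11t. Substituting into n ≡ 11 (mod 19) gives 11t ≡ 2 (mod 19), and since 11⁻¹ ≡ 7 (mod 19), t ≡ 14. Hence n ≡ 9 + 11·14 = 163 (mod 209).
From n ≡ 163 (mod 209) write n = 163 + 209t. Substituting into n ≡ 2 (mod 49) gives 209t ≡ 35 (mod 49), and since 13⁻¹ ≡ 34 (mod 49), t ≡ 14. Hence n ≡ 163 + 209·14 = 3089 (mod 10241).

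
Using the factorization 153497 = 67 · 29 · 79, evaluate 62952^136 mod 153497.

141167

Mod 67: 62952 ≡ 39; by Fermat, exponent reduces to 136 mod 66 = 4; 39^4 ≡ 65 (mod 67).
Mod 29: 62952 ≡ 22; by Fermat, exponent reduces to 136 mod 28 = 24; 22^24 ≡ 24 (mod 29).
Mod 79: 62952 ≡ 68; by Fermat, exponent reduces to 136 mod 78 = 58; 68^58 ≡ 73 (mod 79).
Combine by CRT: x ≡ 65 (mod 67), x ≡ 24 (mod 29), x ≡ 73 (mod 79) ⇒ x ≡ 141167 (mod 153497).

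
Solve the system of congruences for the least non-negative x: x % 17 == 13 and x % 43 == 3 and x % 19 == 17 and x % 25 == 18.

223818

The moduli are pairwise coprime; N = 17·43·19·25 = 347225.
N/17 = 20425; 20425 ≡ 8 (mod 17); 8·15 ≡ 1, so inverse 15.
N/43 = 8075; 8075 ≡ 34 (mod 43); 34·19 ≡ 1, so inverse 19.
N/19 = 18275; 18275 ≡ 16 (mod 19); 16·6 ≡ 1, so inverse 6.
N/25 = 13889; 13889 ≡ 14 (mod 25); 14·9 ≡ 1, so inverse 9.
x ≡ 13·20425·15 + 3·8075·19 + 17·18275·6 + 18·13889·9 = 8557218.
8557218 mod 347225 = 223818.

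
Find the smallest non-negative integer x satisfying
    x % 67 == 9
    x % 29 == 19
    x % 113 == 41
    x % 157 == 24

Combine the congruences pairwise.
From x ≡ 9 (mod 67) write x = 9 + 67t. Substituting into x ≡ 19 (mod 29) gives 67t ≡ 10 (mod 29), and since 9⁻¹ ≡ 13 (mod 29), t ≡ 14. Hence x ≡ 9 + 67·14 = 947 (mod 1943).
From x ≡ 947 (mod 1943) write x = 947 + 1943t. Substituting into x ≡ 41 (mod 113) gives 1943t ≡ 111 (mod 113), and since 22⁻¹ ≡ 36 (mod 113), t ≡ 41. Hence x ≡ 947 + 1943·41 = 80610 (mod 219559).
From x ≡ 80610 (mod 219559) write x = 80610 + 219559t. Substituting into x ≡ 24 (mod 157) gives 219559t ≡ 112 (mod 157), and since 73⁻¹ ≡ 114 (mod 157), t ≡ 51. Hence x ≡ 80610 + 219559·51 = 11278119 (mod 34470763).

11278119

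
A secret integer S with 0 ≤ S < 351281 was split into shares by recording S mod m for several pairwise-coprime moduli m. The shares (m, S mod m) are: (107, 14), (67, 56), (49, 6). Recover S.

221290

Combine the congruences pairwise.
From S ≡ 14 (mod 107) write S = 14 + 107t. Substituting into S ≡ 56 (mod 67) gives 107t ≡ 42 (mod 67), and since 40⁻¹ ≡ 62 (mod 67), t ≡ 58. Hence S ≡ 14 + 107·58 = 6220 (mod 7169).
From S ≡ 6220 (mod 7169) write S = 6220 + 7169t. Substituting into S ≡ 6 (mod 49) gives 7169t ≡ 9 (mod 49), and since 15⁻¹ ≡ 36 (mod 49), t ≡ 30. Hence S ≡ 6220 + 7169·30 = 221290 (mod 351281).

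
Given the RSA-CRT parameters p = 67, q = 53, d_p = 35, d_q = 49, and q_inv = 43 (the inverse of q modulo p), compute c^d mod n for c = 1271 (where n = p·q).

741

m₁ = c^(d_p) mod p: c ≡ 65 (mod 67), and 65^35 mod 67 = 4.
m₂ = c^(d_q) mod q: c ≡ 52 (mod 53), and 52^49 mod 53 = 52.
h = q_inv·(m₁ − m₂) mod p = 43·(4 − 52) mod 67 = 13.
m = m₂ + h·q = 52 + 13·53 = 741.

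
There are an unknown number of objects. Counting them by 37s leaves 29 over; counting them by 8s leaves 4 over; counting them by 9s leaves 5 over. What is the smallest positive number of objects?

140

The moduli are pairwise coprime; M = 37·8·9 = 2664.
M/37 = 72; 72 ≡ 35 (mod 37); 35·18 ≡ 1, so inverse 18.
M/8 = 333; 333 ≡ 5 (mod 8); 5·5 ≡ 1, so inverse 5.
M/9 = 296; 296 ≡ 8 (mod 9); 8·8 ≡ 1, so inverse 8.
N ≡ 29·72·18 + 4·333·5 + 5·296·8 = 56084.
56084 mod 2664 = 140.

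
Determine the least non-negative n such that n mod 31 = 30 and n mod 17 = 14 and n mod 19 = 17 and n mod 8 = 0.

The moduli are pairwise coprime; M = 31·17·19·8 = 80104.
M/31 = 2584; 2584 ≡ 11 (mod 31); 11·17 ≡ 1, so inverse 17.
M/17 = 4712; 4712 ≡ 3 (mod 17); 3·6 ≡ 1, so inverse 6.
M/19 = 4216; 4216 ≡ 17 (mod 19); 17·9 ≡ 1, so inverse 9.
M/8 = 10013; 10013 ≡ 5 (mod 8); 5·5 ≡ 1, so inverse 5.
n ≡ 30·2584·17 + 14·4712·6 + 17·4216·9 + 0·10013·5 = 2358696.
2358696 mod 80104 = 35680.

35680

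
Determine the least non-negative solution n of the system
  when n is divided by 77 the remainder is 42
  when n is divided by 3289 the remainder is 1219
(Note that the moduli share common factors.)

4508

Combine the congruences pairwise.
gcd(77, 3289) = 11 and 11 | (1219 − 42), so the pair is consistent; merging gives n ≡ 4508 (mod 23023), where 23023 = lcm(77, 3289).
The solution is unique modulo lcm(77, 3289) = 23023.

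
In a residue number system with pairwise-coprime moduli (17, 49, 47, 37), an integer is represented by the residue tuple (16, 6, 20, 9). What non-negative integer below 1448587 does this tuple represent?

320466

The moduli are pairwise coprime; N = 17·49·47·37 = 1448587.
N/17 = 85211; 85211 ≡ 7 (mod 17); 7·5 ≡ 1, so inverse 5.
N/49 = 29563; 29563 ≡ 16 (mod 49); 16·46 ≡ 1, so inverse 46.
N/47 = 30821; 30821 ≡ 36 (mod 47); 36·17 ≡ 1, so inverse 17.
N/37 = 39151; 39151 ≡ 5 (mod 37); 5·15 ≡ 1, so inverse 15.
x ≡ 16·85211·5 + 6·29563·46 + 20·30821·17 + 9·39151·15 = 30740793.
30740793 mod 1448587 = 320466.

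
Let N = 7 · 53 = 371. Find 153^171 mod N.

Mod 7: 153 ≡ 6; by Fermat, exponent reduces to 171 mod 6 = 3; 6^3 ≡ 6 (mod 7).
Mod 53: 153 ≡ 47; by Fermat, exponent reduces to 171 mod 52 = 15; 47^15 ≡ 36 (mod 53).
Combine by CRT: x ≡ 6 (mod 7), x ≡ 36 (mod 53) ⇒ x ≡ 195 (mod 371).

195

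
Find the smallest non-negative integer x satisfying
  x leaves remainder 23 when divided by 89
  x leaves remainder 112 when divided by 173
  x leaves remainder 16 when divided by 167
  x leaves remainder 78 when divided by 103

199114116

The moduli are pairwise coprime; N = 89·173·167·103 = 264843797.
N/89 = 2975773; 2975773 ≡ 58 (mod 89); 58·66 ≡ 1, so inverse 66.
N/173 = 1530889; 1530889 ≡ 12 (mod 173); 12·101 ≡ 1, so inverse 101.
N/167 = 1585891; 1585891 ≡ 59 (mod 167); 59·17 ≡ 1, so inverse 17.
N/103 = 2571299; 2571299 ≡ 7 (mod 103); 7·59 ≡ 1, so inverse 59.
x ≡ 23·2975773·66 + 112·1530889·101 + 16·1585891·17 + 78·2571299·59 = 34099120132.
34099120132 mod 264843797 = 199114116.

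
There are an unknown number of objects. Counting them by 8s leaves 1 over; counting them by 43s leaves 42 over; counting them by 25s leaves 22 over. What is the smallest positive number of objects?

The moduli are pairwise coprime; M = 8·43·25 = 8600.
M/8 = 1075; 1075 ≡ 3 (mod 8); 3·3 ≡ 1, so inverse 3.
M/43 = 200; 200 ≡ 28 (mod 43); 28·20 ≡ 1, so inverse 20.
M/25 = 344; 344 ≡ 19 (mod 25); 19·4 ≡ 1, so inverse 4.
N ≡ 1·1075·3 + 42·200·20 + 22·344·4 = 201497.
201497 mod 8600 = 3697.

3697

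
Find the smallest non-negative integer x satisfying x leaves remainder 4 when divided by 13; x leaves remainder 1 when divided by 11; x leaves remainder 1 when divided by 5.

56

The moduli are pairwise coprime; N = 13·11·5 = 715.
N/13 = 55; 55 ≡ 3 (mod 13); 3·9 ≡ 1, so inverse 9.
N/11 = 65; 65 ≡ 10 (mod 11); 10·10 ≡ 1, so inverse 10.
N/5 = 143; 143 ≡ 3 (mod 5); 3·2 ≡ 1, so inverse 2.
x ≡ 4·55·9 + 1·65·10 + 1·143·2 = 2916.
2916 mod 715 = 56.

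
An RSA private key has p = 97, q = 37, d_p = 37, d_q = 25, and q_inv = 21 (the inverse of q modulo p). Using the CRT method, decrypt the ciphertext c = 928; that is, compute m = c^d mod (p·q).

263

m₁ = c^(d_p) mod p: c ≡ 55 (mod 97), and 55^37 mod 97 = 69.
m₂ = c^(d_q) mod q: c ≡ 3 (mod 37), and 3^25 mod 37 = 4.
h = q_inv·(m₁ − m₂) mod p = 21·(69 − 4) mod 97 = 7.
m = m₂ + h·q = 4 + 7·37 = 263.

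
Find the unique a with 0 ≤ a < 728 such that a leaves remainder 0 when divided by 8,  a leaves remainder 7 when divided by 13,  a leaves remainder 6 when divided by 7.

From a ≡ 0 (mod 8) write a = 0 + 8t. Substituting into a ≡ 7 (mod 13) gives 8t ≡ 7 (mod 13), and since 8⁻¹ ≡ 5 (mod 13), t ≡ 9. Hence a ≡ 0 + 8·9 = 72 (mod 104).
From a ≡ 72 (mod 104) write a = 72 + 104t. Substituting into a ≡ 6 (mod 7) gives 104t ≡ 4 (mod 7), and since 6⁻¹ ≡ 6 (mod 7), t ≡ 3. Hence a ≡ 72 + 104·3 = 384 (mod 728).

384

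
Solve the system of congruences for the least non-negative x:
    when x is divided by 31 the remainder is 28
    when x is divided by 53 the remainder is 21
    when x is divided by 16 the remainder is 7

The moduli are pairwise coprime; N = 31·53·16 = 26288.
N/31 = 848; 848 ≡ 11 (mod 31); 11·17 ≡ 1, so inverse 17.
N/53 = 496; 496 ≡ 19 (mod 53); 19·14 ≡ 1, so inverse 14.
N/16 = 1643; 1643 ≡ 11 (mod 16); 11·3 ≡ 1, so inverse 3.
x ≡ 28·848·17 + 21·496·14 + 7·1643·3 = 583975.
583975 mod 26288 = 5639.

5639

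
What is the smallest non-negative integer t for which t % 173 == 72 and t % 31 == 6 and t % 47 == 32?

233622

The moduli are pairwise coprime; N = 173·31·47 = 252061.
N/173 = 1457; 1457 ≡ 73 (mod 173); 73·64 ≡ 1, so inverse 64.
N/31 = 8131; 8131 ≡ 9 (mod 31); 9·7 ≡ 1, so inverse 7.
N/47 = 5363; 5363 ≡ 5 (mod 47); 5·19 ≡ 1, so inverse 19.
t ≡ 72·1457·64 + 6·8131·7 + 32·5363·19 = 10316062.
10316062 mod 252061 = 233622.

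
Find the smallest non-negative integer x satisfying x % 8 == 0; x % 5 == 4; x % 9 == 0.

The moduli are pairwise coprime; N = 8·5·9 = 360.
N/8 = 45; 45 ≡ 5 (mod 8); 5·5 ≡ 1, so inverse 5.
N/5 = 72; 72 ≡ 2 (mod 5); 2·3 ≡ 1, so inverse 3.
N/9 = 40; 40 ≡ 4 (mod 9); 4·7 ≡ 1, so inverse 7.
x ≡ 0·45·5 + 4·72·3 + 0·40·7 = 864.
864 mod 360 = 144.

144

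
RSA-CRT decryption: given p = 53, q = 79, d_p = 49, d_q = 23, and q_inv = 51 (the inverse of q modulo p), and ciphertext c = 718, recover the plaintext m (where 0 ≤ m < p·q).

m₁ = c^(d_p) mod p: c ≡ 29 (mod 53), and 29^49 mod 53 = 6.
m₂ = c^(d_q) mod q: c ≡ 7 (mod 79), and 7^23 mod 79 = 43.
h = q_inv·(m₁ − m₂) mod p = 51·(6 − 43) mod 53 = 21.
m = m₂ + h·q = 43 + 21·79 = 1702.

1702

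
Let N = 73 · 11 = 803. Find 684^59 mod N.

776

Mod 73: 684 ≡ 27; 27^59 ≡ 46 (mod 73).
Mod 11: 684 ≡ 2; by Fermat, exponent reduces to 59 mod 10 = 9; 2^9 ≡ 6 (mod 11).
Combine by CRT: x ≡ 46 (mod 73), x ≡ 6 (mod 11) ⇒ x ≡ 776 (mod 803).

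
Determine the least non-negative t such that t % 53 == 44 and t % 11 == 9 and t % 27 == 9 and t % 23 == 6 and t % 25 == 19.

The moduli are pairwise coprime; N = 53·11·27·23·25 = 9051075.
N/53 = 170775; 170775 ≡ 9 (mod 53); 9·6 ≡ 1, so inverse 6.
N/11 = 822825; 822825 ≡ 3 (mod 11); 3·4 ≡ 1, so inverse 4.
N/27 = 335225; 335225 ≡ 20 (mod 27); 20·23 ≡ 1, so inverse 23.
N/23 = 393525; 393525 ≡ 18 (mod 23); 18·9 ≡ 1, so inverse 9.
N/25 = 362043; 362043 ≡ 18 (mod 25); 18·7 ≡ 1, so inverse 7.
t ≡ 44·170775·6 + 9·822825·4 + 9·335225·23 + 6·393525·9 + 19·362043·7 = 213499944.
213499944 mod 9051075 = 5325219.

5325219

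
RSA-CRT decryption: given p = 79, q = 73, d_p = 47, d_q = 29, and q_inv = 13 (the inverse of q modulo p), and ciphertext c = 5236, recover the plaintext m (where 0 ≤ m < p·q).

m₁ = c^(d_p) mod p: c ≡ 22 (mod 79), and 22^47 mod 79 = 46.
m₂ = c^(d_q) mod q: c ≡ 53 (mod 73), and 53^29 mod 73 = 40.
h = q_inv·(m₁ − m₂) mod p = 13·(46 − 40) mod 79 = 78.
m = m₂ + h·q = 40 + 78·73 = 5734.

5734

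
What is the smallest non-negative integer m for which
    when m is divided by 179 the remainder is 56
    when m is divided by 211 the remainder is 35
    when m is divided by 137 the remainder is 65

Combine the congruences pairwise.
From m ≡ 56 (mod 179) write m = 56 + 179t. Substituting into m ≡ 35 (mod 211) gives 179t ≡ 190 (mod 211), and since 179⁻¹ ≡ 178 (mod 211), t ≡ 60. Hence m ≡ 56 + 179·60 = 10796 (mod 37769).
From m ≡ 10796 (mod 37769) write m = 10796 + 37769t. Substituting into m ≡ 65 (mod 137) gives 37769t ≡ 92 (mod 137), and since 94⁻¹ ≡ 86 (mod 137), t ≡ 103. Hence m ≡ 10796 + 37769·103 = 3901003 (mod 5174353).

3901003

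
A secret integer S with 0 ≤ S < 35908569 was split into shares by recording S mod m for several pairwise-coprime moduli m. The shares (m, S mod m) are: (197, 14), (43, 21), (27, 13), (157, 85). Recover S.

The moduli are pairwise coprime; N = 197·43·27·157 = 35908569.
N/197 = 182277; 182277 ≡ 52 (mod 197); 52·72 ≡ 1, so inverse 72.
N/43 = 835083; 835083 ≡ 23 (mod 43); 23·15 ≡ 1, so inverse 15.
N/27 = 1329947; 1329947 ≡ 8 (mod 27); 8·17 ≡ 1, so inverse 17.
N/157 = 228717; 228717 ≡ 125 (mod 157); 125·103 ≡ 1, so inverse 103.
S ≡ 14·182277·72 + 21·835083·15 + 13·1329947·17 + 85·228717·103 = 2743121983.
2743121983 mod 35908569 = 14070739.

14070739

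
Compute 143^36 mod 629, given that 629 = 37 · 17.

Mod 37: 143 ≡ 32; since 36 | 36, by Fermat 32^36 ≡ 1 (mod 37).
Mod 17: 143 ≡ 7; by Fermat, exponent reduces to 36 mod 16 = 4; 7^4 ≡ 4 (mod 17).
Combine by CRT: x ≡ 1 (mod 37), x ≡ 4 (mod 17) ⇒ x ≡ 38 (mod 629).

38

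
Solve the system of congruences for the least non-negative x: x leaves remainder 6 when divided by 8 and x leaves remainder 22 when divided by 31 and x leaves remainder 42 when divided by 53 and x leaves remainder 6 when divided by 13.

The moduli are pairwise coprime; N = 8·31·53·13 = 170872.
N/8 = 21359; 21359 ≡ 7 (mod 8); 7·7 ≡ 1, so inverse 7.
N/31 = 5512; 5512 ≡ 25 (mod 31); 25·5 ≡ 1, so inverse 5.
N/53 = 3224; 3224 ≡ 44 (mod 53); 44·47 ≡ 1, so inverse 47.
N/13 = 13144; 13144 ≡ 1 (mod 13), inverse 1.
x ≡ 6·21359·7 + 22·5512·5 + 42·3224·47 + 6·13144·1 = 7946438.
7946438 mod 170872 = 86326.

86326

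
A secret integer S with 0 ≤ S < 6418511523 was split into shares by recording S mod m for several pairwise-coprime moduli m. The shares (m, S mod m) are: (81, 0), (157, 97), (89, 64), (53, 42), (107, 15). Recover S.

3113552034

The moduli are pairwise coprime; N = 81·157·89·53·107 = 6418511523.
N/81 = 79240883; 79240883 ≡ 41 (mod 81); 41·2 ≡ 1, so inverse 2.
N/157 = 40882239; 40882239 ≡ 67 (mod 157); 67·75 ≡ 1, so inverse 75.
N/89 = 72118107; 72118107 ≡ 72 (mod 89); 72·68 ≡ 1, so inverse 68.
N/53 = 121103991; 121103991 ≡ 51 (mod 53); 51·26 ≡ 1, so inverse 26.
N/107 = 59986089; 59986089 ≡ 70 (mod 107); 70·26 ≡ 1, so inverse 26.
S ≡ 0·79240883·2 + 97·40882239·75 + 64·72118107·68 + 42·121103991·26 + 15·59986089·26 = 766916423271.
766916423271 mod 6418511523 = 3113552034.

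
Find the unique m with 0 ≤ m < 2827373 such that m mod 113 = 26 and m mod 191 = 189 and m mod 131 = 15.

The moduli are pairwise coprime; N = 113·191·131 = 2827373.
N/113 = 25021; 25021 ≡ 48 (mod 113); 48·73 ≡ 1, so inverse 73.
N/191 = 14803; 14803 ≡ 96 (mod 191); 96·2 ≡ 1, so inverse 2.
N/131 = 21583; 21583 ≡ 99 (mod 131); 99·45 ≡ 1, so inverse 45.
m ≡ 26·25021·73 + 189·14803·2 + 15·21583·45 = 67653917.
67653917 mod 2827373 = 2624338.

2624338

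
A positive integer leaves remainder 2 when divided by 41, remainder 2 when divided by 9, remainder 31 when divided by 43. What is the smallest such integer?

14393

The moduli are pairwise coprime; N = 41·9·43 = 15867.
N/41 = 387; 387 ≡ 18 (mod 41); 18·16 ≡ 1, so inverse 16.
N/9 = 1763; 1763 ≡ 8 (mod 9); 8·8 ≡ 1, so inverse 8.
N/43 = 369; 369 ≡ 25 (mod 43); 25·31 ≡ 1, so inverse 31.
m ≡ 2·387·16 + 2·1763·8 + 31·369·31 = 395201.
395201 mod 15867 = 14393.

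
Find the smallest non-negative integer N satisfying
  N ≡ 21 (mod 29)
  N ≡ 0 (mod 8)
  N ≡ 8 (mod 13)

1152

The moduli are pairwise coprime; M = 29·8·13 = 3016.
M/29 = 104; 104 ≡ 17 (mod 29); 17·12 ≡ 1, so inverse 12.
M/8 = 377; 377 ≡ 1 (mod 8), inverse 1.
M/13 = 232; 232 ≡ 11 (mod 13); 11·6 ≡ 1, so inverse 6.
N ≡ 21·104·12 + 0·377·1 + 8·232·6 = 37344.
37344 mod 3016 = 1152.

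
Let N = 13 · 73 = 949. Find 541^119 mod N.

421

Mod 13: 541 ≡ 8; by Fermat, exponent reduces to 119 mod 12 = 11; 8^11 ≡ 5 (mod 13).
Mod 73: 541 ≡ 30; by Fermat, exponent reduces to 119 mod 72 = 47; 30^47 ≡ 56 (mod 73).
Combine by CRT: x ≡ 5 (mod 13), x ≡ 56 (mod 73) ⇒ x ≡ 421 (mod 949).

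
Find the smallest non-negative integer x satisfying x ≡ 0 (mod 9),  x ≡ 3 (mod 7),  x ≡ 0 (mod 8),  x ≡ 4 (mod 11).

The moduli are pairwise coprime; N = 9·7·8·11 = 5544.
N/9 = 616; 616 ≡ 4 (mod 9); 4·7 ≡ 1, so inverse 7.
N/7 = 792; 792 ≡ 1 (mod 7), inverse 1.
N/8 = 693; 693 ≡ 5 (mod 8); 5·5 ≡ 1, so inverse 5.
N/11 = 504; 504 ≡ 9 (mod 11); 9·5 ≡ 1, so inverse 5.
x ≡ 0·616·7 + 3·792·1 + 0·693·5 + 4·504·5 = 12456.
12456 mod 5544 = 1368.

1368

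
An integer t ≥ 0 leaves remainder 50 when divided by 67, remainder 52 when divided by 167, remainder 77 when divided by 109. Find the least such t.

414713

From t ≡ 50 (mod 67) write t = 50 + 67s. Substituting into t ≡ 52 (mod 167) gives 67s ≡ 2 (mod 167), and since 67⁻¹ ≡ 5 (mod 167), s ≡ 10. Hence t ≡ 50 + 67·10 = 720 (mod 11189).
From t ≡ 720 (mod 11189) write t = 720 + 11189s. Substituting into t ≡ 77 (mod 109) gives 11189s ≡ 11 (mod 109), and since 71⁻¹ ≡ 43 (mod 109), s ≡ 37. Hence t ≡ 720 + 11189·37 = 414713 (mod 1219601).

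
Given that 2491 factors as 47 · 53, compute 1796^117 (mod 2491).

2015

Mod 47: 1796 ≡ 10; by Fermat, exponent reduces to 117 mod 46 = 25; 10^25 ≡ 41 (mod 47).
Mod 53: 1796 ≡ 47; by Fermat, exponent reduces to 117 mod 52 = 13; 47^13 ≡ 1 (mod 53).
Combine by CRT: x ≡ 41 (mod 47), x ≡ 1 (mod 53) ⇒ x ≡ 2015 (mod 2491).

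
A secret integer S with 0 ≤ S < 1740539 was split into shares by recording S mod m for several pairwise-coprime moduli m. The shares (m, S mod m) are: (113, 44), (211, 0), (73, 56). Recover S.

568434

The moduli are pairwise coprime; N = 113·211·73 = 1740539.
N/113 = 15403; 15403 ≡ 35 (mod 113); 35·42 ≡ 1, so inverse 42.
N/211 = 8249; 8249 ≡ 20 (mod 211); 20·95 ≡ 1, so inverse 95.
N/73 = 23843; 23843 ≡ 45 (mod 73); 45·13 ≡ 1, so inverse 13.
S ≡ 44·15403·42 + 0·8249·95 + 56·23843·13 = 45822448.
45822448 mod 1740539 = 568434.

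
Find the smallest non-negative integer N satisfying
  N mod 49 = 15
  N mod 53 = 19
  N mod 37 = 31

10354

Combine the congruences pairwise.
From N ≡ 15 (mod 49) write N = 15 + 49t. Substituting into N ≡ 19 (mod 53) gives 49t ≡ 4 (mod 53), and since 49⁻¹ ≡ 13 (mod 53), t ≡ 52. Hence N ≡ 15 + 49·52 = 2563 (mod 2597).
From N ≡ 2563 (mod 2597) write N = 2563 + 2597t. Substituting into N ≡ 31 (mod 37) gives 2597t ≡ 21 (mod 37), and since 7⁻¹ ≡ 16 (mod 37), t ≡ 3. Hence N ≡ 2563 + 2597·3 = 10354 (mod 96089).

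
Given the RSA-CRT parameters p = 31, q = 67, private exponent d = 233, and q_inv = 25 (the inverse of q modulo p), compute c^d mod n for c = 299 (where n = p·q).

d_p = d mod (p−1) = 233 mod 30 = 23; d_q = d mod (q−1) = 35.
m₁ = c^(d_p) mod p: c ≡ 20 (mod 31), and 20^23 mod 31 = 19.
m₂ = c^(d_q) mod q: c ≡ 31 (mod 67), and 31^35 mod 67 = 44.
h = q_inv·(m₁ − m₂) mod p = 25·(19 − 44) mod 31 = 26.
m = m₂ + h·q = 44 + 26·67 = 1786.

1786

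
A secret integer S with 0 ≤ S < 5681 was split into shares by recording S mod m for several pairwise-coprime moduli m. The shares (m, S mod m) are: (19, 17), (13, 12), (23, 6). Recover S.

5641

From S ≡ 17 (mod 19) write S = 17 + 19t. Substituting into S ≡ 12 (mod 13) gives 19t ≡ 8 (mod 13), and since 6⁻¹ ≡ 11 (mod 13), t ≡ 10. Hence S ≡ 17 + 19·10 = 207 (mod 247).
From S ≡ 207 (mod 247) write S = 207 + 247t. Substituting into S ≡ 6 (mod 23) gives 247t ≡ 6 (mod 23), and since 17⁻¹ ≡ 19 (mod 23), t ≡ 22. Hence S ≡ 207 + 247·22 = 5641 (mod 5681).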